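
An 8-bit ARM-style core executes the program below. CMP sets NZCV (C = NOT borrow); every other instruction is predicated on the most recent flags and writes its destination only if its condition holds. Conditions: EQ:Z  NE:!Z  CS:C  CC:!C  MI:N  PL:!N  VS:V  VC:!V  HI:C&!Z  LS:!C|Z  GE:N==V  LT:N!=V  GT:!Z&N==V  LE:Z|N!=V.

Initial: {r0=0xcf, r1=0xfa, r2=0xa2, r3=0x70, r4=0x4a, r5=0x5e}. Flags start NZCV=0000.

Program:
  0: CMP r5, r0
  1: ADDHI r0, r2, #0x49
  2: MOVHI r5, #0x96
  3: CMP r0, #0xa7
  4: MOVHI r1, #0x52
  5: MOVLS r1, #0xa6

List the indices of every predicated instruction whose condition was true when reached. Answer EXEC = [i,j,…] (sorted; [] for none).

0: ✓ CMP  NZCV=1001
1: · ADDHI
2: · MOVHI
3: ✓ CMP  NZCV=0010
4: ✓ MOVHI  r1←0x52
5: · MOVLS

EXEC = [4]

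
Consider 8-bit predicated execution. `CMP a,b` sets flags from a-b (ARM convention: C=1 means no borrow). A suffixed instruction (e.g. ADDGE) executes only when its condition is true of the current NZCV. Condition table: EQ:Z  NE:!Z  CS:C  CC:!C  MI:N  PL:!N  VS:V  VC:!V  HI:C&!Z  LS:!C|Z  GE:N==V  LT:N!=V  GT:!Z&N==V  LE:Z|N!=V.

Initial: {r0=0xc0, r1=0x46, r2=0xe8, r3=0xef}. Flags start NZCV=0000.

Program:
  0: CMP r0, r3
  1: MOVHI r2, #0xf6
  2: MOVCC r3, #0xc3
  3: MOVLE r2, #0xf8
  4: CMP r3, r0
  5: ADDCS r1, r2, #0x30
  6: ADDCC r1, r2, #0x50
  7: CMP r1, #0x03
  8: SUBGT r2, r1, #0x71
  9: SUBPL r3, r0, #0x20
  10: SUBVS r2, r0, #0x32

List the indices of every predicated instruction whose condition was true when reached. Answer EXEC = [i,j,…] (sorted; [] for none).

[0] flags=1000 → (cmp)
[1] flags=1000 HI?F → skip
[2] flags=1000 CC?T → r3=0xc3
[3] flags=1000 LE?T → r2=0xf8
[4] flags=0010 → (cmp)
[5] flags=0010 CS?T → r1=0x28
[6] flags=0010 CC?F → skip
[7] flags=0010 → (cmp)
[8] flags=0010 GT?T → r2=0xb7
[9] flags=0010 PL?T → r3=0xa0
[10] flags=0010 VS?F → skip

EXEC = [2,3,5,8,9]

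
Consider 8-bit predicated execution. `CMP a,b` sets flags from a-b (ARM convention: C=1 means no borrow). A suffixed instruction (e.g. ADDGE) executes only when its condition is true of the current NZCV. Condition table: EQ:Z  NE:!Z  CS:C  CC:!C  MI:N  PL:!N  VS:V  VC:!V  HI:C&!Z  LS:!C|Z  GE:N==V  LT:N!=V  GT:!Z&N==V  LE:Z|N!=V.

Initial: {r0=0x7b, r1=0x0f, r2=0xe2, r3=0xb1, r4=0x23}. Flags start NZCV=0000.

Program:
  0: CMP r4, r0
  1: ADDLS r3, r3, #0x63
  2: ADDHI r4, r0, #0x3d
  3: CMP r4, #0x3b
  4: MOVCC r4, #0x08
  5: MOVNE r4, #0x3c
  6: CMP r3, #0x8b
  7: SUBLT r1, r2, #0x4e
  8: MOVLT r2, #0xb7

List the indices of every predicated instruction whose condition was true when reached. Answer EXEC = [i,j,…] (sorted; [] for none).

EXEC = [1,4,5]

0: ✓ CMP  NZCV=1000
1: ✓ ADDLS  r3←0x14
2: · ADDHI
3: ✓ CMP  NZCV=1000
4: ✓ MOVCC  r4←0x08
5: ✓ MOVNE  r4←0x3c
6: ✓ CMP  NZCV=1001
7: · SUBLT
8: · MOVLT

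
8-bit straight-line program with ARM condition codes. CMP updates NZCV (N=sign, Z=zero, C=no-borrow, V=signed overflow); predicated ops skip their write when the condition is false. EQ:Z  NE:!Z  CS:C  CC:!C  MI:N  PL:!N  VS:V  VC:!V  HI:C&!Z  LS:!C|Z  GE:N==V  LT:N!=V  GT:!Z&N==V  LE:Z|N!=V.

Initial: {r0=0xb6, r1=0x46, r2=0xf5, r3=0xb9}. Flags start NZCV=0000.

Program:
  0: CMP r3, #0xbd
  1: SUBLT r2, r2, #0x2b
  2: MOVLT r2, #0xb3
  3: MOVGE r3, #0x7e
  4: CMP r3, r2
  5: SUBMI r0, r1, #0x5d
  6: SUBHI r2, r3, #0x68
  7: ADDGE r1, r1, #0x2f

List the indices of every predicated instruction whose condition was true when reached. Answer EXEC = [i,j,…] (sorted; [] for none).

0: ✓ CMP  NZCV=1000
1: ✓ SUBLT  r2←0xca
2: ✓ MOVLT  r2←0xb3
3: · MOVGE
4: ✓ CMP  NZCV=0010
5: · SUBMI
6: ✓ SUBHI  r2←0x51
7: ✓ ADDGE  r1←0x75

EXEC = [1,2,6,7]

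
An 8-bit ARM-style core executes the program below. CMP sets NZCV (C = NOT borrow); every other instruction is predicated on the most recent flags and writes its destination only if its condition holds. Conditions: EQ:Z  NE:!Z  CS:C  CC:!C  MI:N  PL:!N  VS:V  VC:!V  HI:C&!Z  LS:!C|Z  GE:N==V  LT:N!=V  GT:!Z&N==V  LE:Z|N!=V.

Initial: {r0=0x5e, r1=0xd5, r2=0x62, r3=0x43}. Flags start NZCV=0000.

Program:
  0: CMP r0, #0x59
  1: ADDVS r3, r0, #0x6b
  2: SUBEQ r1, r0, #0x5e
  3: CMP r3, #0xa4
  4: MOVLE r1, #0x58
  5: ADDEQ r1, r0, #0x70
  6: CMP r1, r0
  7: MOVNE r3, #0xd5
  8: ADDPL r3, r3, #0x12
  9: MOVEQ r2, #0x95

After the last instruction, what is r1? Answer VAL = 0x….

VAL = 0xd5

0: ✓ CMP  NZCV=0010
1: · ADDVS
2: · SUBEQ
3: ✓ CMP  NZCV=1001
4: · MOVLE
5: · ADDEQ
6: ✓ CMP  NZCV=0011
7: ✓ MOVNE  r3←0xd5
8: ✓ ADDPL  r3←0xe7
9: · MOVEQ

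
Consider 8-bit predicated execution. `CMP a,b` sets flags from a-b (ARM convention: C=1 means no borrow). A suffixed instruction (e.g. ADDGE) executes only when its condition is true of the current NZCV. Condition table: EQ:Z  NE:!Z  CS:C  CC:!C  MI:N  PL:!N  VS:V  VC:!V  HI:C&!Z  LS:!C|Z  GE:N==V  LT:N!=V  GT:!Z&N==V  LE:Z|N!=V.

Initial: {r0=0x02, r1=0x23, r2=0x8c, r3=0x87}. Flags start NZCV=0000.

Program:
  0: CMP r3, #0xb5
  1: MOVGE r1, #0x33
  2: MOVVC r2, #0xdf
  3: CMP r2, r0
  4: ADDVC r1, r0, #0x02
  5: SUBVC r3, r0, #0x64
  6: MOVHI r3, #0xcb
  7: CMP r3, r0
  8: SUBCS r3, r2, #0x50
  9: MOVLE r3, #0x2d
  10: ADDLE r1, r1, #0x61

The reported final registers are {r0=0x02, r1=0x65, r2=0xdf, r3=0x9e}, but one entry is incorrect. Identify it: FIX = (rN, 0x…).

FIX = (r3, 0x2d)

[0] flags=1000 → (cmp)
[1] flags=1000 GE?F → skip
[2] flags=1000 VC?T → r2=0xdf
[3] flags=1010 → (cmp)
[4] flags=1010 VC?T → r1=0x04
[5] flags=1010 VC?T → r3=0x9e
[6] flags=1010 HI?T → r3=0xcb
[7] flags=1010 → (cmp)
[8] flags=1010 CS?T → r3=0x8f
[9] flags=1010 LE?T → r3=0x2d
[10] flags=1010 LE?T → r1=0x65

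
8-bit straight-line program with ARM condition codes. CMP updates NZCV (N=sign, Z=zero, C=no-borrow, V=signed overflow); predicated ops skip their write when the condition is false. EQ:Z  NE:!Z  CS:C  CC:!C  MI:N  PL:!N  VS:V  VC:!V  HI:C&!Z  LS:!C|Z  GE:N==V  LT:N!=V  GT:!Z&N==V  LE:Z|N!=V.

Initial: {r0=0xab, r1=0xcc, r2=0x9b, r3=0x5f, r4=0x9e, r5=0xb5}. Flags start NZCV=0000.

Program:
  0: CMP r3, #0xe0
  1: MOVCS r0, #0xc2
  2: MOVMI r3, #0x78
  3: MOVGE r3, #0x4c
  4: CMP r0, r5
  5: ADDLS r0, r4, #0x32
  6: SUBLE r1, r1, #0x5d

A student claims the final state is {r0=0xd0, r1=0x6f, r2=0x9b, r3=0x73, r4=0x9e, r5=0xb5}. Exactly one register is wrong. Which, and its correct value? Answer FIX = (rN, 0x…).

[0] flags=0000 → (cmp)
[1] flags=0000 CS?F → skip
[2] flags=0000 MI?F → skip
[3] flags=0000 GE?T → r3=0x4c
[4] flags=1000 → (cmp)
[5] flags=1000 LS?T → r0=0xd0
[6] flags=1000 LE?T → r1=0x6f

FIX = (r3, 0x4c)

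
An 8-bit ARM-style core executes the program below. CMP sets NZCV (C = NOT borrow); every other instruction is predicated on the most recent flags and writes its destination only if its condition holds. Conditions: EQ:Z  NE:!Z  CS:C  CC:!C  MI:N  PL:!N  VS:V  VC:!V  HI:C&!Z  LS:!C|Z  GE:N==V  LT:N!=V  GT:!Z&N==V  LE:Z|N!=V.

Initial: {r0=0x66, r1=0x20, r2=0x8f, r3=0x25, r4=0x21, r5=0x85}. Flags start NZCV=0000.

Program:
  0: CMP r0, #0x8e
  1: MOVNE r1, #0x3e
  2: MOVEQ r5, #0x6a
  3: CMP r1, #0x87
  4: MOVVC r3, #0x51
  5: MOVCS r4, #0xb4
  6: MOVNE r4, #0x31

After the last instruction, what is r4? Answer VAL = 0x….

0: ✓ CMP  NZCV=1001
1: ✓ MOVNE  r1←0x3e
2: · MOVEQ
3: ✓ CMP  NZCV=1001
4: · MOVVC
5: · MOVCS
6: ✓ MOVNE  r4←0x31

VAL = 0x31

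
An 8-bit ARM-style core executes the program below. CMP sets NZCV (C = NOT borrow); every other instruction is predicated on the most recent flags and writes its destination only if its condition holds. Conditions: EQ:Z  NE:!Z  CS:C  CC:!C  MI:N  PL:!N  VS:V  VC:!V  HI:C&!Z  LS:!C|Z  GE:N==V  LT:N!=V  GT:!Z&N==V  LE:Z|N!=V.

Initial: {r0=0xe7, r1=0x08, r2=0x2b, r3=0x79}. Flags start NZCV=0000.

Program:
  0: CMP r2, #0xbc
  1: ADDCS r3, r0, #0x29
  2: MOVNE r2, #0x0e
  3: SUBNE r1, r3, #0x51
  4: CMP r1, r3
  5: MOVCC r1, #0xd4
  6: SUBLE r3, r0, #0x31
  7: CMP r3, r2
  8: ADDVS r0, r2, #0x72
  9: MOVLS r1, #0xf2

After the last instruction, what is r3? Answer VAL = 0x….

VAL = 0xb6

0: ✓ CMP  NZCV=0000
1: · ADDCS
2: ✓ MOVNE  r2←0x0e
3: ✓ SUBNE  r1←0x28
4: ✓ CMP  NZCV=1000
5: ✓ MOVCC  r1←0xd4
6: ✓ SUBLE  r3←0xb6
7: ✓ CMP  NZCV=1010
8: · ADDVS
9: · MOVLS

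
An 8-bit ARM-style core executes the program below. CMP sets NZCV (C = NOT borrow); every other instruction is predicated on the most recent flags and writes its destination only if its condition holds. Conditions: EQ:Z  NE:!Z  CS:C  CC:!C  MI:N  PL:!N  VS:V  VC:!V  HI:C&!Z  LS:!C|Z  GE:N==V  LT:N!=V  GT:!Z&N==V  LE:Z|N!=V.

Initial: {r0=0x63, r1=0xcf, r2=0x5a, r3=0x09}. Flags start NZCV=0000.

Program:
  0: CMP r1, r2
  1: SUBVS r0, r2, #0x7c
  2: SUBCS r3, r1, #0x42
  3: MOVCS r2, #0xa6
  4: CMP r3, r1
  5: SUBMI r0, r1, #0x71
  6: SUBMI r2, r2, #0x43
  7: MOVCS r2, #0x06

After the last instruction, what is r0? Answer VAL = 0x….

0: ✓ CMP  NZCV=0011
1: ✓ SUBVS  r0←0xde
2: ✓ SUBCS  r3←0x8d
3: ✓ MOVCS  r2←0xa6
4: ✓ CMP  NZCV=1000
5: ✓ SUBMI  r0←0x5e
6: ✓ SUBMI  r2←0x63
7: · MOVCS

VAL = 0x5e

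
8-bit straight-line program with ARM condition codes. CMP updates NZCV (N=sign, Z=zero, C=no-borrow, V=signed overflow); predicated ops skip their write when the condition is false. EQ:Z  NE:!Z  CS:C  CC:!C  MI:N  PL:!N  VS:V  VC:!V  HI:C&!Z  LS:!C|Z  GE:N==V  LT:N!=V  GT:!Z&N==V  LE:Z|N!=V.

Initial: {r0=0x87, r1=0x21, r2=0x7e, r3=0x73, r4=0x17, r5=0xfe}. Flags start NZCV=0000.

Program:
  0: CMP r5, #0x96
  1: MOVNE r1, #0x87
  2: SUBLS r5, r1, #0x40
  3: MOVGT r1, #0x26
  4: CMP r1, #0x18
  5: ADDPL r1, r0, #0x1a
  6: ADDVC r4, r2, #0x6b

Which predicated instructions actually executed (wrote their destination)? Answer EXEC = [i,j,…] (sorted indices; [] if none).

EXEC = [1,3,5,6]

[0] flags=0010 → (cmp)
[1] flags=0010 NE?T → r1=0x87
[2] flags=0010 LS?F → skip
[3] flags=0010 GT?T → r1=0x26
[4] flags=0010 → (cmp)
[5] flags=0010 PL?T → r1=0xa1
[6] flags=0010 VC?T → r4=0xe9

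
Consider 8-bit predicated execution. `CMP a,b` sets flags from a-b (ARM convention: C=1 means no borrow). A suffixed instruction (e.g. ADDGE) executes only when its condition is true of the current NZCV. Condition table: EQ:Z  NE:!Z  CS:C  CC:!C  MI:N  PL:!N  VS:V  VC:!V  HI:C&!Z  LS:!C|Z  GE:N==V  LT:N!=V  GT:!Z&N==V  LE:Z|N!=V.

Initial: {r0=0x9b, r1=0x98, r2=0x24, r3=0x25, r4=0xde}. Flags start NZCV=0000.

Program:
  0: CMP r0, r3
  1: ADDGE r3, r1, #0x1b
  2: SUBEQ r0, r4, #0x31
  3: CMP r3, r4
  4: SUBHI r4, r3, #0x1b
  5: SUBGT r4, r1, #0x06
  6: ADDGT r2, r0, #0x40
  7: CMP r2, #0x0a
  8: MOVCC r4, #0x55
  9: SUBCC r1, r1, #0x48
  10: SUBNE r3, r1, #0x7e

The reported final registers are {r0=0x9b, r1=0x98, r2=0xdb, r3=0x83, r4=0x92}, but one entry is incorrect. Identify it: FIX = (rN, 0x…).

FIX = (r3, 0x1a)

0: ✓ CMP  NZCV=0011
1: · ADDGE
2: · SUBEQ
3: ✓ CMP  NZCV=0000
4: · SUBHI
5: ✓ SUBGT  r4←0x92
6: ✓ ADDGT  r2←0xdb
7: ✓ CMP  NZCV=1010
8: · MOVCC
9: · SUBCC
10: ✓ SUBNE  r3←0x1a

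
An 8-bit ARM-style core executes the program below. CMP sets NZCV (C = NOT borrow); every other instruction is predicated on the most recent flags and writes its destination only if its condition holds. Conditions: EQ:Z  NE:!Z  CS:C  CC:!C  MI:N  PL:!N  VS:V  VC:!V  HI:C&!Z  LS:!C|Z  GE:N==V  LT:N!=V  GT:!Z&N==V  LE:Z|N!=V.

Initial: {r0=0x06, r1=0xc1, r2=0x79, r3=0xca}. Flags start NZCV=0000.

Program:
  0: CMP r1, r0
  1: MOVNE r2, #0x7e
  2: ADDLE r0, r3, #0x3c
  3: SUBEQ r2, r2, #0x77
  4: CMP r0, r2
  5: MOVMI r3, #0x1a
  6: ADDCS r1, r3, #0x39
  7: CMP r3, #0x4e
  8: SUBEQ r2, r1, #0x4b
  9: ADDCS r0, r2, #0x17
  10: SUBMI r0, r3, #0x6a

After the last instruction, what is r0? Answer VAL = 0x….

VAL = 0xb0

[0] flags=1010 → (cmp)
[1] flags=1010 NE?T → r2=0x7e
[2] flags=1010 LE?T → r0=0x06
[3] flags=1010 EQ?F → skip
[4] flags=1000 → (cmp)
[5] flags=1000 MI?T → r3=0x1a
[6] flags=1000 CS?F → skip
[7] flags=1000 → (cmp)
[8] flags=1000 EQ?F → skip
[9] flags=1000 CS?F → skip
[10] flags=1000 MI?T → r0=0xb0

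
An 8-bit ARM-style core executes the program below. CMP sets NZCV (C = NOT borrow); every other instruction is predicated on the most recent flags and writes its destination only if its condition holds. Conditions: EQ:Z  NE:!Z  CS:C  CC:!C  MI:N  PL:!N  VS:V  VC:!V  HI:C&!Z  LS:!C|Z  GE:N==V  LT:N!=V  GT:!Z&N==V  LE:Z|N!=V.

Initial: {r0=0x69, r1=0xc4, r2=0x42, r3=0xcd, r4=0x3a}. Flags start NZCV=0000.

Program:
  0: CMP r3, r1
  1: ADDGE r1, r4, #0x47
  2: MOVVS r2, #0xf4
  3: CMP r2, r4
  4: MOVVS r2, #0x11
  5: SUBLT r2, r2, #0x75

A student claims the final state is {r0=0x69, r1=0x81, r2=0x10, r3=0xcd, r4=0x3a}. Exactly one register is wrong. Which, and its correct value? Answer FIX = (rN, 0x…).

FIX = (r2, 0x42)

0: ✓ CMP  NZCV=0010
1: ✓ ADDGE  r1←0x81
2: · MOVVS
3: ✓ CMP  NZCV=0010
4: · MOVVS
5: · SUBLT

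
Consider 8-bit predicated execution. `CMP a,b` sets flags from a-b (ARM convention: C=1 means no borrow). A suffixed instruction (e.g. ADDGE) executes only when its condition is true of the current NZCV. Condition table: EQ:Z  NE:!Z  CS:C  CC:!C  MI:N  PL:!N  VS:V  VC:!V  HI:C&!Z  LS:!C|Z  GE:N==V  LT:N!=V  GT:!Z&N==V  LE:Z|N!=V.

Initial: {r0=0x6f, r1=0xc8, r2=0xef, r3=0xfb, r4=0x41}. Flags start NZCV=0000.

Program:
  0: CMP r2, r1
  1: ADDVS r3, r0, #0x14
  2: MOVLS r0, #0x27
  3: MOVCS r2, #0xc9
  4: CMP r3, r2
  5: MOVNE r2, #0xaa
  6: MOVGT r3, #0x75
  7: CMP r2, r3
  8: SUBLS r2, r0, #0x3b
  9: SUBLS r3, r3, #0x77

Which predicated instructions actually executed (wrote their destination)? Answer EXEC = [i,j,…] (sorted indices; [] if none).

EXEC = [3,5,6]

0: ✓ CMP  NZCV=0010
1: · ADDVS
2: · MOVLS
3: ✓ MOVCS  r2←0xc9
4: ✓ CMP  NZCV=0010
5: ✓ MOVNE  r2←0xaa
6: ✓ MOVGT  r3←0x75
7: ✓ CMP  NZCV=0011
8: · SUBLS
9: · SUBLS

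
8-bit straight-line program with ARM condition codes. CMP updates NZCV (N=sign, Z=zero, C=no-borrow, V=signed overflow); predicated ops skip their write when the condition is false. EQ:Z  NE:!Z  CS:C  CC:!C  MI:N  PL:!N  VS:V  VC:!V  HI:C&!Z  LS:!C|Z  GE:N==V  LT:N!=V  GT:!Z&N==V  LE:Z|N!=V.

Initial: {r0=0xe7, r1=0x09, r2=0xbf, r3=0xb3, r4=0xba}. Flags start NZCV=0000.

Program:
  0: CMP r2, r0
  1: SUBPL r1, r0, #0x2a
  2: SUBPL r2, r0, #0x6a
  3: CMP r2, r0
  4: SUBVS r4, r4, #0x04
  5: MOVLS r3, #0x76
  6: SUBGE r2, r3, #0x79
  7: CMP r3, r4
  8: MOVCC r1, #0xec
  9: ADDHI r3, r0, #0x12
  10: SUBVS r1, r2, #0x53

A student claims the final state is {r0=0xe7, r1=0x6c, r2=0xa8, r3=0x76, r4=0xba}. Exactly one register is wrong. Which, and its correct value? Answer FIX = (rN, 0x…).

[0] flags=1000 → (cmp)
[1] flags=1000 PL?F → skip
[2] flags=1000 PL?F → skip
[3] flags=1000 → (cmp)
[4] flags=1000 VS?F → skip
[5] flags=1000 LS?T → r3=0x76
[6] flags=1000 GE?F → skip
[7] flags=1001 → (cmp)
[8] flags=1001 CC?T → r1=0xec
[9] flags=1001 HI?F → skip
[10] flags=1001 VS?T → r1=0x6c

FIX = (r2, 0xbf)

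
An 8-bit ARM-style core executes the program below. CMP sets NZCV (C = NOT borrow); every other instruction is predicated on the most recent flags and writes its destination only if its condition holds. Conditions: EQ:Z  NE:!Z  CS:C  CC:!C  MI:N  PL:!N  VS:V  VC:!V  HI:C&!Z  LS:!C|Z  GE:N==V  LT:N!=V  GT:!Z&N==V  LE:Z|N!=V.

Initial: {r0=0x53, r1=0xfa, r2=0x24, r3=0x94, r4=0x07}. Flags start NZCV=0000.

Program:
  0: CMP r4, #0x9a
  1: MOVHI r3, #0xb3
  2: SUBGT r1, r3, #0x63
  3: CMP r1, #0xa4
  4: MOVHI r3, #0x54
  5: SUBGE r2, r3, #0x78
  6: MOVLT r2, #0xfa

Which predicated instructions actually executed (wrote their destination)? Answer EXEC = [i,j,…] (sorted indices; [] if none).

0: ✓ CMP  NZCV=0000
1: · MOVHI
2: ✓ SUBGT  r1←0x31
3: ✓ CMP  NZCV=1001
4: · MOVHI
5: ✓ SUBGE  r2←0x1c
6: · MOVLT

EXEC = [2,5]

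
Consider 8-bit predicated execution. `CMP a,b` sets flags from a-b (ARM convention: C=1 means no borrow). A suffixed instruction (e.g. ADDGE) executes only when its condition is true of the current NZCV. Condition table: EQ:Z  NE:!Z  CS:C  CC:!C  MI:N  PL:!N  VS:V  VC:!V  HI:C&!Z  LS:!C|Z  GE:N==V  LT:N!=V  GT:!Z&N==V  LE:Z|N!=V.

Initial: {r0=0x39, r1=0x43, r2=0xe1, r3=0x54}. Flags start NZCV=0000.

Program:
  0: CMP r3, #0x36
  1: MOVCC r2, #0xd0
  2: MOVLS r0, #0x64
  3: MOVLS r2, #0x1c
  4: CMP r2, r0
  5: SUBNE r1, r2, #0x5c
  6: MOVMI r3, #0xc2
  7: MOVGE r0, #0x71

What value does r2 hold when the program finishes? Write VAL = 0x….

[0] flags=0010 → (cmp)
[1] flags=0010 CC?F → skip
[2] flags=0010 LS?F → skip
[3] flags=0010 LS?F → skip
[4] flags=1010 → (cmp)
[5] flags=1010 NE?T → r1=0x85
[6] flags=1010 MI?T → r3=0xc2
[7] flags=1010 GE?F → skip

VAL = 0xe1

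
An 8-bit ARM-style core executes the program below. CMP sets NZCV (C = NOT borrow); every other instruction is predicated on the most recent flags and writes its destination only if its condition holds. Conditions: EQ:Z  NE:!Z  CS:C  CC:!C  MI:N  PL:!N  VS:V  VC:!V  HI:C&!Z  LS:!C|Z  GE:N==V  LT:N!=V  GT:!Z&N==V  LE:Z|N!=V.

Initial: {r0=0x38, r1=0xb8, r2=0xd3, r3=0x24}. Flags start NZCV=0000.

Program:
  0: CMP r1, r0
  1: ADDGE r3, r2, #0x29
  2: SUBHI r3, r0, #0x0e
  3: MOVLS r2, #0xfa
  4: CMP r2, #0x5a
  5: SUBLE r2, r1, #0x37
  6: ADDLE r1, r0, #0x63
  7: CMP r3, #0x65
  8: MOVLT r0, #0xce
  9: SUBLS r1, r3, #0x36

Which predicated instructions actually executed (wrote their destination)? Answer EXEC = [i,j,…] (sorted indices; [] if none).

EXEC = [2,5,6,8,9]

[0] flags=1010 → (cmp)
[1] flags=1010 GE?F → skip
[2] flags=1010 HI?T → r3=0x2a
[3] flags=1010 LS?F → skip
[4] flags=0011 → (cmp)
[5] flags=0011 LE?T → r2=0x81
[6] flags=0011 LE?T → r1=0x9b
[7] flags=1000 → (cmp)
[8] flags=1000 LT?T → r0=0xce
[9] flags=1000 LS?T → r1=0xf4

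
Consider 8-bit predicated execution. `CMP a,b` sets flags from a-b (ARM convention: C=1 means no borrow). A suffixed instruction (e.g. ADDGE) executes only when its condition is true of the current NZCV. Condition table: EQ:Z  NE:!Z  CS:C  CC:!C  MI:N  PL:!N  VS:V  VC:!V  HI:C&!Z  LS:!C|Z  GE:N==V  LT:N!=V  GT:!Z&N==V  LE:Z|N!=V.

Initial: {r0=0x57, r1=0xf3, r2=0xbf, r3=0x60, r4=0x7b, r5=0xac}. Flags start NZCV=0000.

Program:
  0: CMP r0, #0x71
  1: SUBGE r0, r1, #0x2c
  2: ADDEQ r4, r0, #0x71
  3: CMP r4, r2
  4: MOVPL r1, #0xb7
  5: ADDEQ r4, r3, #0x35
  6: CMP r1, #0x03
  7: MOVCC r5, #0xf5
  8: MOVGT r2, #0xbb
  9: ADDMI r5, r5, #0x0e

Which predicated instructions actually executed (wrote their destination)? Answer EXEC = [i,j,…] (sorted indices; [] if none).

EXEC = [9]

[0] flags=1000 → (cmp)
[1] flags=1000 GE?F → skip
[2] flags=1000 EQ?F → skip
[3] flags=1001 → (cmp)
[4] flags=1001 PL?F → skip
[5] flags=1001 EQ?F → skip
[6] flags=1010 → (cmp)
[7] flags=1010 CC?F → skip
[8] flags=1010 GT?F → skip
[9] flags=1010 MI?T → r5=0xba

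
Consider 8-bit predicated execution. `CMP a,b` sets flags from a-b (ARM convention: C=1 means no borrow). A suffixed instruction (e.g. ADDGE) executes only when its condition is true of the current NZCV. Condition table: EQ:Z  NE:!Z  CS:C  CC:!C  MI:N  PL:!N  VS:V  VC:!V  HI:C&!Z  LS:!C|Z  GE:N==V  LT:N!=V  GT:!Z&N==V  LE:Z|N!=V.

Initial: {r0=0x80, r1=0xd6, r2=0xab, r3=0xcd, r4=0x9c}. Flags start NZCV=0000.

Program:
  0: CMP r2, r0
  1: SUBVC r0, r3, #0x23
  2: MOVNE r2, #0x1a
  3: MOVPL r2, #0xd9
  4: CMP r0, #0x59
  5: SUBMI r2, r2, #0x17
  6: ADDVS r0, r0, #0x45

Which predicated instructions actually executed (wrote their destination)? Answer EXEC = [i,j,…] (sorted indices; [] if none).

EXEC = [1,2,3,6]

[0] flags=0010 → (cmp)
[1] flags=0010 VC?T → r0=0xaa
[2] flags=0010 NE?T → r2=0x1a
[3] flags=0010 PL?T → r2=0xd9
[4] flags=0011 → (cmp)
[5] flags=0011 MI?F → skip
[6] flags=0011 VS?T → r0=0xef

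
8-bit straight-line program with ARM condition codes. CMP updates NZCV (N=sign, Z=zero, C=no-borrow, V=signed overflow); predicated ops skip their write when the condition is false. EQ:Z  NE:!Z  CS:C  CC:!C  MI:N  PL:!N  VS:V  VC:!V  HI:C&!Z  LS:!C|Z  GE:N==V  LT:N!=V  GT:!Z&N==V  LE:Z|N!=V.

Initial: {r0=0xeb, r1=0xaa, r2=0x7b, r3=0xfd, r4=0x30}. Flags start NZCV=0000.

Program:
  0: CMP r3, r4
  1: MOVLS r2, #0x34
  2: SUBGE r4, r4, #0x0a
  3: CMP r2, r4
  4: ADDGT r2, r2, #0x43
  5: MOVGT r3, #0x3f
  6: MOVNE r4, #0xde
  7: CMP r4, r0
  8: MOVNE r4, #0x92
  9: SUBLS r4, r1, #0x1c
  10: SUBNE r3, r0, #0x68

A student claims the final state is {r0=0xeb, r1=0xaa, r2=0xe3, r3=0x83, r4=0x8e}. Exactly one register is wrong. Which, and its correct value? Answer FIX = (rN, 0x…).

FIX = (r2, 0xbe)

0: ✓ CMP  NZCV=1010
1: · MOVLS
2: · SUBGE
3: ✓ CMP  NZCV=0010
4: ✓ ADDGT  r2←0xbe
5: ✓ MOVGT  r3←0x3f
6: ✓ MOVNE  r4←0xde
7: ✓ CMP  NZCV=1000
8: ✓ MOVNE  r4←0x92
9: ✓ SUBLS  r4←0x8e
10: ✓ SUBNE  r3←0x83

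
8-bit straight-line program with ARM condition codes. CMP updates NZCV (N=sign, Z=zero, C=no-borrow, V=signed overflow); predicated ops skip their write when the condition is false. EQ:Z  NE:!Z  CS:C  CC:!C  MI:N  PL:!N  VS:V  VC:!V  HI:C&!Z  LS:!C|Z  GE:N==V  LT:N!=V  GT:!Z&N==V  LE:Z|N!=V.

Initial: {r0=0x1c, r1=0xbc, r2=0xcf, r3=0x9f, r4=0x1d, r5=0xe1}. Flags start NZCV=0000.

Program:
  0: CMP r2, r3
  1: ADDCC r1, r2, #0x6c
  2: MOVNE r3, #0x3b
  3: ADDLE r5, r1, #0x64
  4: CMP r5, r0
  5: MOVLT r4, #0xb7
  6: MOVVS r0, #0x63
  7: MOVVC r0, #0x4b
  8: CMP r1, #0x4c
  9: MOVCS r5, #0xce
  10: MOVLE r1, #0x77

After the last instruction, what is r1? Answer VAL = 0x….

0: ✓ CMP  NZCV=0010
1: · ADDCC
2: ✓ MOVNE  r3←0x3b
3: · ADDLE
4: ✓ CMP  NZCV=1010
5: ✓ MOVLT  r4←0xb7
6: · MOVVS
7: ✓ MOVVC  r0←0x4b
8: ✓ CMP  NZCV=0011
9: ✓ MOVCS  r5←0xce
10: ✓ MOVLE  r1←0x77

VAL = 0x77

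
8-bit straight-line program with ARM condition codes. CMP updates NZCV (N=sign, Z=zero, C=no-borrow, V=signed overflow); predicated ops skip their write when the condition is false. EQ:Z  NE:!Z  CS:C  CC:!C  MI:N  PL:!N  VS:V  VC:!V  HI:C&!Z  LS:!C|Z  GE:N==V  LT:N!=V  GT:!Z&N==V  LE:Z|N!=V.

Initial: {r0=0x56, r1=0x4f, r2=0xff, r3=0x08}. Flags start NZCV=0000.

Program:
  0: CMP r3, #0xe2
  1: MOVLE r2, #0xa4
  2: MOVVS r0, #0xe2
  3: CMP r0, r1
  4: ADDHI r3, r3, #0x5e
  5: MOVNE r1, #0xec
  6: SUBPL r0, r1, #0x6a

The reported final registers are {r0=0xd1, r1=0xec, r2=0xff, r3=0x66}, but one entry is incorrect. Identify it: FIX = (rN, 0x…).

FIX = (r0, 0x82)

[0] flags=0000 → (cmp)
[1] flags=0000 LE?F → skip
[2] flags=0000 VS?F → skip
[3] flags=0010 → (cmp)
[4] flags=0010 HI?T → r3=0x66
[5] flags=0010 NE?T → r1=0xec
[6] flags=0010 PL?T → r0=0x82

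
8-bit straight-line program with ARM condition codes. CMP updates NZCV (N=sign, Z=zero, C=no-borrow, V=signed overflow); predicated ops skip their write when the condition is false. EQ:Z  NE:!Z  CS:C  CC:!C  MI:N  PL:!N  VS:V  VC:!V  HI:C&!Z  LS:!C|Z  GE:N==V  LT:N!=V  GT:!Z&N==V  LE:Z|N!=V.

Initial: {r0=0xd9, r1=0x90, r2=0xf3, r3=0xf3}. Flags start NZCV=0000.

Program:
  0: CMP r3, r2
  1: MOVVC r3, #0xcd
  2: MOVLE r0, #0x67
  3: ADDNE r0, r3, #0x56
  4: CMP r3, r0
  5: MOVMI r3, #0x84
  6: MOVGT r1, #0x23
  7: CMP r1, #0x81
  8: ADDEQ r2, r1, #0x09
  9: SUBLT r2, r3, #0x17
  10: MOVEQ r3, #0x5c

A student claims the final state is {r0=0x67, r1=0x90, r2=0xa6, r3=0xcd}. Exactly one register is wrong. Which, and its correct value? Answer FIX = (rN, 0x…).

0: ✓ CMP  NZCV=0110
1: ✓ MOVVC  r3←0xcd
2: ✓ MOVLE  r0←0x67
3: · ADDNE
4: ✓ CMP  NZCV=0011
5: · MOVMI
6: · MOVGT
7: ✓ CMP  NZCV=0010
8: · ADDEQ
9: · SUBLT
10: · MOVEQ

FIX = (r2, 0xf3)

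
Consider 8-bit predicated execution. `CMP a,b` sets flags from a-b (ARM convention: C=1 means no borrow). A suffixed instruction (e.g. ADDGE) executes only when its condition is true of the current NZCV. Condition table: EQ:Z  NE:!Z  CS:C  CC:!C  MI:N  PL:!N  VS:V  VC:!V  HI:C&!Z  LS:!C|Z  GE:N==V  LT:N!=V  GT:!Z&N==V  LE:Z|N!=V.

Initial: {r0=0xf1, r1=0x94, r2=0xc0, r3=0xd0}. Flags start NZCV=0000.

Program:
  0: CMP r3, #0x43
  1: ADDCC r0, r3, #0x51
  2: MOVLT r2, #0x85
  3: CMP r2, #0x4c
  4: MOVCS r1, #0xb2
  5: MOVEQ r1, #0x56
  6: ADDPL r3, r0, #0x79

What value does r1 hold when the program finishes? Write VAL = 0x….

0: ✓ CMP  NZCV=1010
1: · ADDCC
2: ✓ MOVLT  r2←0x85
3: ✓ CMP  NZCV=0011
4: ✓ MOVCS  r1←0xb2
5: · MOVEQ
6: ✓ ADDPL  r3←0x6a

VAL = 0xb2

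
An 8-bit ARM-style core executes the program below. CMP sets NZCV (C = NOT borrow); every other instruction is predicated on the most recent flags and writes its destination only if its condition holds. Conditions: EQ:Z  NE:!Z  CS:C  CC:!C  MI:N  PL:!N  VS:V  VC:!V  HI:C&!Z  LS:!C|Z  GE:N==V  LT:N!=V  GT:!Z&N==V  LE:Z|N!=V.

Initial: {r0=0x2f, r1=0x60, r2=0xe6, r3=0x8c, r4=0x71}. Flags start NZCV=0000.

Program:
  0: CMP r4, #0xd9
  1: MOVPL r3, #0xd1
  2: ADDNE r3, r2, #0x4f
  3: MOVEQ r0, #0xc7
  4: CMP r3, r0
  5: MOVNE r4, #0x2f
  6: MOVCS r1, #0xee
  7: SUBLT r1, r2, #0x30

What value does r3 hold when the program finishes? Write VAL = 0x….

VAL = 0x35

[0] flags=1001 → (cmp)
[1] flags=1001 PL?F → skip
[2] flags=1001 NE?T → r3=0x35
[3] flags=1001 EQ?F → skip
[4] flags=0010 → (cmp)
[5] flags=0010 NE?T → r4=0x2f
[6] flags=0010 CS?T → r1=0xee
[7] flags=0010 LT?F → skip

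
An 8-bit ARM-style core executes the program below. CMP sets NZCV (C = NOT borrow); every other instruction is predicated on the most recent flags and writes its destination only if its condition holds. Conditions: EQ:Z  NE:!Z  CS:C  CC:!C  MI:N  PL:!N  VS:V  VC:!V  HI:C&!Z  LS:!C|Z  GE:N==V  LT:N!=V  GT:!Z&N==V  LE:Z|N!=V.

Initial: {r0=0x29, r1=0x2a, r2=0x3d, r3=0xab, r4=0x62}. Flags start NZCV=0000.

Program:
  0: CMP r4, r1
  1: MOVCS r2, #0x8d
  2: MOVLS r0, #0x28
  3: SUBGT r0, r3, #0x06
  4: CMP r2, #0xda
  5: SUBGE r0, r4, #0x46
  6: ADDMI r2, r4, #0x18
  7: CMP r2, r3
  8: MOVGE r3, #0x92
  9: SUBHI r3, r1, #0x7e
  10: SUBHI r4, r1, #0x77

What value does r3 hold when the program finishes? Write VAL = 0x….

VAL = 0x92

0: ✓ CMP  NZCV=0010
1: ✓ MOVCS  r2←0x8d
2: · MOVLS
3: ✓ SUBGT  r0←0xa5
4: ✓ CMP  NZCV=1000
5: · SUBGE
6: ✓ ADDMI  r2←0x7a
7: ✓ CMP  NZCV=1001
8: ✓ MOVGE  r3←0x92
9: · SUBHI
10: · SUBHI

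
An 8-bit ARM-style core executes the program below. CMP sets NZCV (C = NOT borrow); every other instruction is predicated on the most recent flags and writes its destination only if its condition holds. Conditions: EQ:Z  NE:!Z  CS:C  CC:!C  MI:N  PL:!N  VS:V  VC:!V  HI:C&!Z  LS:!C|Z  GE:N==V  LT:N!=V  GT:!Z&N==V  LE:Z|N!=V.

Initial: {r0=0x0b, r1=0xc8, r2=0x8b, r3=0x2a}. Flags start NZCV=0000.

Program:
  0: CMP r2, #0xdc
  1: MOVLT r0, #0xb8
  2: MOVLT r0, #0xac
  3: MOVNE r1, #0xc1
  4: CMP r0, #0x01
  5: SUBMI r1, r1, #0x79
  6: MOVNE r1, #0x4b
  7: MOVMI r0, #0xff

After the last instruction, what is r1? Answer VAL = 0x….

VAL = 0x4b

[0] flags=1000 → (cmp)
[1] flags=1000 LT?T → r0=0xb8
[2] flags=1000 LT?T → r0=0xac
[3] flags=1000 NE?T → r1=0xc1
[4] flags=1010 → (cmp)
[5] flags=1010 MI?T → r1=0x48
[6] flags=1010 NE?T → r1=0x4b
[7] flags=1010 MI?T → r0=0xff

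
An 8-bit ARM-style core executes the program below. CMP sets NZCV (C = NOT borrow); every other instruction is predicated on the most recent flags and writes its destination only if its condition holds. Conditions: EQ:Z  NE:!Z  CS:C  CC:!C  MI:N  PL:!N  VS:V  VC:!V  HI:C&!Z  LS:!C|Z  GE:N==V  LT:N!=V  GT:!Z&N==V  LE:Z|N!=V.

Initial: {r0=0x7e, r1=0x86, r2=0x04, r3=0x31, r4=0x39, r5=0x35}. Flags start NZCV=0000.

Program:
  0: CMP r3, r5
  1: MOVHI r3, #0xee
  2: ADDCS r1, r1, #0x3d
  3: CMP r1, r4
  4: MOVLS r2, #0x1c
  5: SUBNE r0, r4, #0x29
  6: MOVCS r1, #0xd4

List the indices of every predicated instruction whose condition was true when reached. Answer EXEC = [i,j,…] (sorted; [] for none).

0: ✓ CMP  NZCV=1000
1: · MOVHI
2: · ADDCS
3: ✓ CMP  NZCV=0011
4: · MOVLS
5: ✓ SUBNE  r0←0x10
6: ✓ MOVCS  r1←0xd4

EXEC = [5,6]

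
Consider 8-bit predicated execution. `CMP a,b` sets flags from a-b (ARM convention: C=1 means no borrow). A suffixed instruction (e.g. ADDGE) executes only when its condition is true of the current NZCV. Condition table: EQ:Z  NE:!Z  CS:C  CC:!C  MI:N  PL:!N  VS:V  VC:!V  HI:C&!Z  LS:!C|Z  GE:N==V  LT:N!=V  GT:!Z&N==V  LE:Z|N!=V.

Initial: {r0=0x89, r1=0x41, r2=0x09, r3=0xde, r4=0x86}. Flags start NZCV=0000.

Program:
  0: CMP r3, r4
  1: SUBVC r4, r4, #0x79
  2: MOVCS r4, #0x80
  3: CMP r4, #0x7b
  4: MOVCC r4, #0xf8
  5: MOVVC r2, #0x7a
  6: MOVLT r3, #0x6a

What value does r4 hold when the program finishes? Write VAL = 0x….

VAL = 0x80

[0] flags=0010 → (cmp)
[1] flags=0010 VC?T → r4=0x0d
[2] flags=0010 CS?T → r4=0x80
[3] flags=0011 → (cmp)
[4] flags=0011 CC?F → skip
[5] flags=0011 VC?F → skip
[6] flags=0011 LT?T → r3=0x6a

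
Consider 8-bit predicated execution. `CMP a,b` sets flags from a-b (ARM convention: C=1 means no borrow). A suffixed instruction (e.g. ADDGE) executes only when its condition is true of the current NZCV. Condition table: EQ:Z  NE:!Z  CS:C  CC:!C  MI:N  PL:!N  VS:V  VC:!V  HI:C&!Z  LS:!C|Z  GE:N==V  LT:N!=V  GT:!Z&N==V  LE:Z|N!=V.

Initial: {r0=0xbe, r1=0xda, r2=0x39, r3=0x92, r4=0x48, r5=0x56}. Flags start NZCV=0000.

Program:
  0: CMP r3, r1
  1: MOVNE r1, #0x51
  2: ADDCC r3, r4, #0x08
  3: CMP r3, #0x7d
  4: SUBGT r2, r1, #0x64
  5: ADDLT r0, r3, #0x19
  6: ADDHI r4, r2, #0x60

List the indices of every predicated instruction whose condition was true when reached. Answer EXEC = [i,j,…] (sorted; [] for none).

[0] flags=1000 → (cmp)
[1] flags=1000 NE?T → r1=0x51
[2] flags=1000 CC?T → r3=0x50
[3] flags=1000 → (cmp)
[4] flags=1000 GT?F → skip
[5] flags=1000 LT?T → r0=0x69
[6] flags=1000 HI?F → skip

EXEC = [1,2,5]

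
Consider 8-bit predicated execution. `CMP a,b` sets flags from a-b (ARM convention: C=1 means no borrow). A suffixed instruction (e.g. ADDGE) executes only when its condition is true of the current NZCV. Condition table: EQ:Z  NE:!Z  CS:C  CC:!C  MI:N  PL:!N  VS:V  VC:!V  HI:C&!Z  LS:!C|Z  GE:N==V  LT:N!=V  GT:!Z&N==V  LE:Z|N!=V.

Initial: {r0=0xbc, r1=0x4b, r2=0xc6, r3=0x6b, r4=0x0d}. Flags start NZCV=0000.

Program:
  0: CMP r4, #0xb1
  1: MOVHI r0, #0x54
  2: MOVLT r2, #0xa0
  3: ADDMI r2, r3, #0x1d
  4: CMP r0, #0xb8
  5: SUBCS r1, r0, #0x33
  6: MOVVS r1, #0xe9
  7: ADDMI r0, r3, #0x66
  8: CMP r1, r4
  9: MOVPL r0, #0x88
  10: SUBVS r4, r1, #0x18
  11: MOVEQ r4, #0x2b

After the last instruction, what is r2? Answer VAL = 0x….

VAL = 0xc6

0: ✓ CMP  NZCV=0000
1: · MOVHI
2: · MOVLT
3: · ADDMI
4: ✓ CMP  NZCV=0010
5: ✓ SUBCS  r1←0x89
6: · MOVVS
7: · ADDMI
8: ✓ CMP  NZCV=0011
9: ✓ MOVPL  r0←0x88
10: ✓ SUBVS  r4←0x71
11: · MOVEQ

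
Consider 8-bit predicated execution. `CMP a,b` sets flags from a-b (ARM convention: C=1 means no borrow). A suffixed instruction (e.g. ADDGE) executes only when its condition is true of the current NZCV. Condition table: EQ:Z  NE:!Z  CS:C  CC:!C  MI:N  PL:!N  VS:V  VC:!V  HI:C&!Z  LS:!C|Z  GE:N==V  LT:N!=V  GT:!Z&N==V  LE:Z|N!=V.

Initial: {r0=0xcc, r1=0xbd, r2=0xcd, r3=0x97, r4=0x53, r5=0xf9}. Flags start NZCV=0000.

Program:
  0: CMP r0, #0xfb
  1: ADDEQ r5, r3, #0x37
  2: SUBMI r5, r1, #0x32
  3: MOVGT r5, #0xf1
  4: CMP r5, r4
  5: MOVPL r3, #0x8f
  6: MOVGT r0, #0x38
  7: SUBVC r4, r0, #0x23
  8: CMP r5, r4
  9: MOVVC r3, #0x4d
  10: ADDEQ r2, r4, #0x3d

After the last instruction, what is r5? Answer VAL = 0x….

[0] flags=1000 → (cmp)
[1] flags=1000 EQ?F → skip
[2] flags=1000 MI?T → r5=0x8b
[3] flags=1000 GT?F → skip
[4] flags=0011 → (cmp)
[5] flags=0011 PL?T → r3=0x8f
[6] flags=0011 GT?F → skip
[7] flags=0011 VC?F → skip
[8] flags=0011 → (cmp)
[9] flags=0011 VC?F → skip
[10] flags=0011 EQ?F → skip

VAL = 0x8b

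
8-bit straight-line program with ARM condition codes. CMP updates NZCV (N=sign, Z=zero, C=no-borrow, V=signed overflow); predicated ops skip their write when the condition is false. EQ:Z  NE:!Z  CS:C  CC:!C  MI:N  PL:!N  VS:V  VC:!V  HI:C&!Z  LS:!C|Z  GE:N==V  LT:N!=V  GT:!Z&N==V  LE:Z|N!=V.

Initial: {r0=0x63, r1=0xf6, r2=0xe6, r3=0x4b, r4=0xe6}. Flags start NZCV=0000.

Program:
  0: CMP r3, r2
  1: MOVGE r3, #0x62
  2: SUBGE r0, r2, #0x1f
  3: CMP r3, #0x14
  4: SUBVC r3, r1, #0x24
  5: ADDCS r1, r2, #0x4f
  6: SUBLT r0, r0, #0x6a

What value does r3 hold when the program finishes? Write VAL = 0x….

VAL = 0xd2

[0] flags=0000 → (cmp)
[1] flags=0000 GE?T → r3=0x62
[2] flags=0000 GE?T → r0=0xc7
[3] flags=0010 → (cmp)
[4] flags=0010 VC?T → r3=0xd2
[5] flags=0010 CS?T → r1=0x35
[6] flags=0010 LT?F → skip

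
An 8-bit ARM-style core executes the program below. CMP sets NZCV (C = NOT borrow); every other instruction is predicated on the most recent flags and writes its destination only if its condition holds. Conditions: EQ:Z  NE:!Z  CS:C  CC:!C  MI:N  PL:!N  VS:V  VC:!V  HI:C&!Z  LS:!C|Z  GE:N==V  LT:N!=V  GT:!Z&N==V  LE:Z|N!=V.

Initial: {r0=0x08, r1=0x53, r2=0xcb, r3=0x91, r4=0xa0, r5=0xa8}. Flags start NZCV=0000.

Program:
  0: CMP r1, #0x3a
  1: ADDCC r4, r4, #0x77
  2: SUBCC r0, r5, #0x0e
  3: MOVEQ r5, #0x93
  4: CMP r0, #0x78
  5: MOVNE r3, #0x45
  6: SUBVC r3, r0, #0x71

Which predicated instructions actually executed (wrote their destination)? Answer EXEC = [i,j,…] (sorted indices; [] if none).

[0] flags=0010 → (cmp)
[1] flags=0010 CC?F → skip
[2] flags=0010 CC?F → skip
[3] flags=0010 EQ?F → skip
[4] flags=1000 → (cmp)
[5] flags=1000 NE?T → r3=0x45
[6] flags=1000 VC?T → r3=0x97

EXEC = [5,6]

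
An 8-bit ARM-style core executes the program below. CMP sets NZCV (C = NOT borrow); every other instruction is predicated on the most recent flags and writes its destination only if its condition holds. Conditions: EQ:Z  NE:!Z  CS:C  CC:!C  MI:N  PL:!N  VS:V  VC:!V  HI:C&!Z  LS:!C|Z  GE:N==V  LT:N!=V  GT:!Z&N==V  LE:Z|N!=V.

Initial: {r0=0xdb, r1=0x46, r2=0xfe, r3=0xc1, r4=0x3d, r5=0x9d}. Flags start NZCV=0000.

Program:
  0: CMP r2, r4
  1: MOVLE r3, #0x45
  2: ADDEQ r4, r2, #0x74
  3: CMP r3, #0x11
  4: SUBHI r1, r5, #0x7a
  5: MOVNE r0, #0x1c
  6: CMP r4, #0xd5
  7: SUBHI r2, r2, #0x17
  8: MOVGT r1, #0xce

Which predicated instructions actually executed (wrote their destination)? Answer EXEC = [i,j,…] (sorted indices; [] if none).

[0] flags=1010 → (cmp)
[1] flags=1010 LE?T → r3=0x45
[2] flags=1010 EQ?F → skip
[3] flags=0010 → (cmp)
[4] flags=0010 HI?T → r1=0x23
[5] flags=0010 NE?T → r0=0x1c
[6] flags=0000 → (cmp)
[7] flags=0000 HI?F → skip
[8] flags=0000 GT?T → r1=0xce

EXEC = [1,4,5,8]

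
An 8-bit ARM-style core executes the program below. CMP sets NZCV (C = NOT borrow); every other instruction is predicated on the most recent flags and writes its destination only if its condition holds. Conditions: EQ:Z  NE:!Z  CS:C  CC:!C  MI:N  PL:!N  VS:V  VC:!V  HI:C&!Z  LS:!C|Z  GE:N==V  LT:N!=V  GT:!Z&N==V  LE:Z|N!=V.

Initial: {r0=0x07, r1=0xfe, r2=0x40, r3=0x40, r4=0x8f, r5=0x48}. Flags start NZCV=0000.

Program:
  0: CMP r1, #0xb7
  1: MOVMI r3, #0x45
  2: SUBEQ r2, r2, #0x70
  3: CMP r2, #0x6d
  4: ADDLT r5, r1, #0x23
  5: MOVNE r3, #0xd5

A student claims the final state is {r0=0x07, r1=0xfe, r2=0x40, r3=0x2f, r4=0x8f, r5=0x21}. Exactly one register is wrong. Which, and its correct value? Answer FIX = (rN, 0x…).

FIX = (r3, 0xd5)

[0] flags=0010 → (cmp)
[1] flags=0010 MI?F → skip
[2] flags=0010 EQ?F → skip
[3] flags=1000 → (cmp)
[4] flags=1000 LT?T → r5=0x21
[5] flags=1000 NE?T → r3=0xd5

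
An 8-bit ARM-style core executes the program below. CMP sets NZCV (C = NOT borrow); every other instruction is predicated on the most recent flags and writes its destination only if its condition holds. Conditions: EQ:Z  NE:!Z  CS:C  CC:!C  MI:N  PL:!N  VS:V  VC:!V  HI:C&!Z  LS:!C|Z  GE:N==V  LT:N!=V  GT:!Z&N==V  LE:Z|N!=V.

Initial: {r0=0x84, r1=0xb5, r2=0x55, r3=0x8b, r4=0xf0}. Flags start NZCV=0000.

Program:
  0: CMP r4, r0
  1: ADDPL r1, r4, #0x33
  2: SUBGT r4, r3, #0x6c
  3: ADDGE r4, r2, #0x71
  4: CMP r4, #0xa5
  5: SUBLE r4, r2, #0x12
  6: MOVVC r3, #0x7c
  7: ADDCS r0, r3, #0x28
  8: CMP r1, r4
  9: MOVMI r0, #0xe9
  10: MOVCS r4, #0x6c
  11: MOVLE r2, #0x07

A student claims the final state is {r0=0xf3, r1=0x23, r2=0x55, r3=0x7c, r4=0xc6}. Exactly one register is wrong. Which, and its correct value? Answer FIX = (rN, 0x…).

[0] flags=0010 → (cmp)
[1] flags=0010 PL?T → r1=0x23
[2] flags=0010 GT?T → r4=0x1f
[3] flags=0010 GE?T → r4=0xc6
[4] flags=0010 → (cmp)
[5] flags=0010 LE?F → skip
[6] flags=0010 VC?T → r3=0x7c
[7] flags=0010 CS?T → r0=0xa4
[8] flags=0000 → (cmp)
[9] flags=0000 MI?F → skip
[10] flags=0000 CS?F → skip
[11] flags=0000 LE?F → skip

FIX = (r0, 0xa4)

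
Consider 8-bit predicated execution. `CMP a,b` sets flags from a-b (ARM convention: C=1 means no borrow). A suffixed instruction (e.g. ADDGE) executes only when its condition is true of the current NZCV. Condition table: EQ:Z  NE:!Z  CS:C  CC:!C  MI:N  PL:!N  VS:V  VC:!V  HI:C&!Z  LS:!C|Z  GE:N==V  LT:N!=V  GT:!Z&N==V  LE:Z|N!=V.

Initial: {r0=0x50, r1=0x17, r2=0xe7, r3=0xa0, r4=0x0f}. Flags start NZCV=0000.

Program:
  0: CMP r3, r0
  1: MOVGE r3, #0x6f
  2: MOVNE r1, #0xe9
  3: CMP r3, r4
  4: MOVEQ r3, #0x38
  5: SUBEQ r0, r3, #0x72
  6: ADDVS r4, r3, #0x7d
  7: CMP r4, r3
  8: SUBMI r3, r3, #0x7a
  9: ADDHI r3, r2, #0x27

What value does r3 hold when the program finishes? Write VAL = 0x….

[0] flags=0011 → (cmp)
[1] flags=0011 GE?F → skip
[2] flags=0011 NE?T → r1=0xe9
[3] flags=1010 → (cmp)
[4] flags=1010 EQ?F → skip
[5] flags=1010 EQ?F → skip
[6] flags=1010 VS?F → skip
[7] flags=0000 → (cmp)
[8] flags=0000 MI?F → skip
[9] flags=0000 HI?F → skip

VAL = 0xa0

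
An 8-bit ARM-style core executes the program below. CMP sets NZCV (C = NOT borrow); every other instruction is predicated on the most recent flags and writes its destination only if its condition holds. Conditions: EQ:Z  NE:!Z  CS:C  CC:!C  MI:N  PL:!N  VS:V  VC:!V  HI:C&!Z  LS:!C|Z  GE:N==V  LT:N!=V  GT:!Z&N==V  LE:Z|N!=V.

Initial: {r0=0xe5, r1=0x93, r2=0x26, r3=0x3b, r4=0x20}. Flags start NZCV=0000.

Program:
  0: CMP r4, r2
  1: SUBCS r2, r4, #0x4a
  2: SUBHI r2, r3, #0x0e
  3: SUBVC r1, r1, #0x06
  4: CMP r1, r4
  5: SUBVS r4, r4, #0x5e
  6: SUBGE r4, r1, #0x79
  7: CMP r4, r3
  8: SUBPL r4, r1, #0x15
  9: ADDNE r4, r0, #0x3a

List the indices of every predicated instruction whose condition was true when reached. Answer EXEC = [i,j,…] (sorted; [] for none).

[0] flags=1000 → (cmp)
[1] flags=1000 CS?F → skip
[2] flags=1000 HI?F → skip
[3] flags=1000 VC?T → r1=0x8d
[4] flags=0011 → (cmp)
[5] flags=0011 VS?T → r4=0xc2
[6] flags=0011 GE?F → skip
[7] flags=1010 → (cmp)
[8] flags=1010 PL?F → skip
[9] flags=1010 NE?T → r4=0x1f

EXEC = [3,5,9]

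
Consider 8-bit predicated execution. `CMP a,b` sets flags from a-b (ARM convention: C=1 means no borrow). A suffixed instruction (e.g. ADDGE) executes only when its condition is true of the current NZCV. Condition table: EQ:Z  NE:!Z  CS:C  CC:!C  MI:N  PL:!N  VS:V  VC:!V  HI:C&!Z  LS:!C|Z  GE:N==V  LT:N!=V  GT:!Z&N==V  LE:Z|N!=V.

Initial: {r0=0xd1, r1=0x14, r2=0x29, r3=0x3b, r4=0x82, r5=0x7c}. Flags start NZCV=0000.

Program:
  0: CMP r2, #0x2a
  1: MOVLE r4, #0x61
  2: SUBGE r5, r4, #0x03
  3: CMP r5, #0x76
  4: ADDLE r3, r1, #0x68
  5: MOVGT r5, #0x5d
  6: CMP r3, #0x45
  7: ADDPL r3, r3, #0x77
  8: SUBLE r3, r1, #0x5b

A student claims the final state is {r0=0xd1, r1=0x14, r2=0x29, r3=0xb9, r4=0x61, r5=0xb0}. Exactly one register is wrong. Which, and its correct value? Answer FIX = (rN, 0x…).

[0] flags=1000 → (cmp)
[1] flags=1000 LE?T → r4=0x61
[2] flags=1000 GE?F → skip
[3] flags=0010 → (cmp)
[4] flags=0010 LE?F → skip
[5] flags=0010 GT?T → r5=0x5d
[6] flags=1000 → (cmp)
[7] flags=1000 PL?F → skip
[8] flags=1000 LE?T → r3=0xb9

FIX = (r5, 0x5d)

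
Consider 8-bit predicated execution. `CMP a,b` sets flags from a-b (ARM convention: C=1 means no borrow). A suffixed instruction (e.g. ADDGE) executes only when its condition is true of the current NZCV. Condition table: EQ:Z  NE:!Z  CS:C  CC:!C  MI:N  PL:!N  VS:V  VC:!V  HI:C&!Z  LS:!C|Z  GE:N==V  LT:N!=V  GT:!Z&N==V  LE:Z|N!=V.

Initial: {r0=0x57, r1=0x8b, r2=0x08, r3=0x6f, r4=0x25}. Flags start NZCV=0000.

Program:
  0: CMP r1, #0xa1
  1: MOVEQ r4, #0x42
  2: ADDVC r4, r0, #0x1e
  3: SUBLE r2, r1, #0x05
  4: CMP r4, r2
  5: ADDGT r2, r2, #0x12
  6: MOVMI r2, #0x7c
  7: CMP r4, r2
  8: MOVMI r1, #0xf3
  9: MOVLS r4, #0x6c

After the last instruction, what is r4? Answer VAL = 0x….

[0] flags=1000 → (cmp)
[1] flags=1000 EQ?F → skip
[2] flags=1000 VC?T → r4=0x75
[3] flags=1000 LE?T → r2=0x86
[4] flags=1001 → (cmp)
[5] flags=1001 GT?T → r2=0x98
[6] flags=1001 MI?T → r2=0x7c
[7] flags=1000 → (cmp)
[8] flags=1000 MI?T → r1=0xf3
[9] flags=1000 LS?T → r4=0x6c

VAL = 0x6c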